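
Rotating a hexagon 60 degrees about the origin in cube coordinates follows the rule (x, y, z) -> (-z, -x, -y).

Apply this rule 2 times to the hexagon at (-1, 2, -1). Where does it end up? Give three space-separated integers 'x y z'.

Answer: 2 -1 -1

Derivation:
Start: (-1, 2, -1)
Step 1: (-1, 2, -1) -> (-(-1), -(-1), -(2)) = (1, 1, -2)
Step 2: (1, 1, -2) -> (-(-2), -(1), -(1)) = (2, -1, -1)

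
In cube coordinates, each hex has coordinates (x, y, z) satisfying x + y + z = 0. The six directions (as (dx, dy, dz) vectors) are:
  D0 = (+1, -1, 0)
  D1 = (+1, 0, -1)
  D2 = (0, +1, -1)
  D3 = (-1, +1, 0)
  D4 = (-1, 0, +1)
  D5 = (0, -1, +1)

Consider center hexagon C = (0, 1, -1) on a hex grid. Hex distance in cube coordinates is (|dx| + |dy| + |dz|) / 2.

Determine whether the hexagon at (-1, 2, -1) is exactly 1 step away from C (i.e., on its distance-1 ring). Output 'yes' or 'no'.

Answer: yes

Derivation:
|px - cx| = |-1 - 0| = 1
|py - cy| = |2 - 1| = 1
|pz - cz| = |-1 - (-1)| = 0
distance = (1+1+0)/2 = 2/2 = 1
radius = 1; distance == radius -> yes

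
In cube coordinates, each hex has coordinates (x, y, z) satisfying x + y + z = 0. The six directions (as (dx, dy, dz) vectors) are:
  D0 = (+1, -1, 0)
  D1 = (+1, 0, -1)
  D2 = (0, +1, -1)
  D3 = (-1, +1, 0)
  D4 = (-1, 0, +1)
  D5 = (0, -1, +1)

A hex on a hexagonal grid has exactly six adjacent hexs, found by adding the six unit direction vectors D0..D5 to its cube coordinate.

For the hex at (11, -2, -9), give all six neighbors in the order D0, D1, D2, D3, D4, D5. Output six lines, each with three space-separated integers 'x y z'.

Center: (11, -2, -9). Add each direction:
  D0: (11, -2, -9) + (1, -1, 0) = (12, -3, -9)
  D1: (11, -2, -9) + (1, 0, -1) = (12, -2, -10)
  D2: (11, -2, -9) + (0, 1, -1) = (11, -1, -10)
  D3: (11, -2, -9) + (-1, 1, 0) = (10, -1, -9)
  D4: (11, -2, -9) + (-1, 0, 1) = (10, -2, -8)
  D5: (11, -2, -9) + (0, -1, 1) = (11, -3, -8)

Answer: 12 -3 -9
12 -2 -10
11 -1 -10
10 -1 -9
10 -2 -8
11 -3 -8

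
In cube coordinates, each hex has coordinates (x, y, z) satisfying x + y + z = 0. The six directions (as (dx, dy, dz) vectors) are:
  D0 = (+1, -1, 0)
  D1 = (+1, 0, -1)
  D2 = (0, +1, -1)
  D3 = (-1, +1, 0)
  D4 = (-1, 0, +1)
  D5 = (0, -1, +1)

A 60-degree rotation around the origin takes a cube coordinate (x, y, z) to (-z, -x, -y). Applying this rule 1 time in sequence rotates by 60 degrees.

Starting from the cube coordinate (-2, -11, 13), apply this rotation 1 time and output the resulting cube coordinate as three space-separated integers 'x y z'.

Answer: -13 2 11

Derivation:
Start: (-2, -11, 13)
Step 1: (-2, -11, 13) -> (-(13), -(-2), -(-11)) = (-13, 2, 11)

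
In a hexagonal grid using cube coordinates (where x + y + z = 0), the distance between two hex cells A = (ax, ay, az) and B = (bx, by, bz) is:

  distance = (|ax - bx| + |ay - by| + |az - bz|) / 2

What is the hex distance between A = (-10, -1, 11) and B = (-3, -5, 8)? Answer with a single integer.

Answer: 7

Derivation:
|ax - bx| = |-10 - (-3)| = 7
|ay - by| = |-1 - (-5)| = 4
|az - bz| = |11 - 8| = 3
distance = (7 + 4 + 3) / 2 = 14 / 2 = 7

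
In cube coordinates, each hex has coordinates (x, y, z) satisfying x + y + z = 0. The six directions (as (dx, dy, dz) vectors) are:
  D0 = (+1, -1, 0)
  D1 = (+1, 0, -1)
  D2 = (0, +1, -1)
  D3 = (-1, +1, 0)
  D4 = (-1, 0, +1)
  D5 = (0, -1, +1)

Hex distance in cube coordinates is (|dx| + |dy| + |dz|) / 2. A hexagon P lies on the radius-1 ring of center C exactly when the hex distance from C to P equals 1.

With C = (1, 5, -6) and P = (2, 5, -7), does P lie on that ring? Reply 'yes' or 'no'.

Answer: yes

Derivation:
|px - cx| = |2 - 1| = 1
|py - cy| = |5 - 5| = 0
|pz - cz| = |-7 - (-6)| = 1
distance = (1+0+1)/2 = 2/2 = 1
radius = 1; distance == radius -> yes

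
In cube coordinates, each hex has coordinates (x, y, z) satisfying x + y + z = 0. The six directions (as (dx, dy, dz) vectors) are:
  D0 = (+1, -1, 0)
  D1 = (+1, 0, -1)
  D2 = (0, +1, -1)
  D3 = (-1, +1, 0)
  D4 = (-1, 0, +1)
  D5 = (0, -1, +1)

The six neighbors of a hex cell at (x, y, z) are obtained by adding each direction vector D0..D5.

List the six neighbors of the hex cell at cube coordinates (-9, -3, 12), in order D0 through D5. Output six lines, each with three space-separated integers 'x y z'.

Center: (-9, -3, 12). Add each direction:
  D0: (-9, -3, 12) + (1, -1, 0) = (-8, -4, 12)
  D1: (-9, -3, 12) + (1, 0, -1) = (-8, -3, 11)
  D2: (-9, -3, 12) + (0, 1, -1) = (-9, -2, 11)
  D3: (-9, -3, 12) + (-1, 1, 0) = (-10, -2, 12)
  D4: (-9, -3, 12) + (-1, 0, 1) = (-10, -3, 13)
  D5: (-9, -3, 12) + (0, -1, 1) = (-9, -4, 13)

Answer: -8 -4 12
-8 -3 11
-9 -2 11
-10 -2 12
-10 -3 13
-9 -4 13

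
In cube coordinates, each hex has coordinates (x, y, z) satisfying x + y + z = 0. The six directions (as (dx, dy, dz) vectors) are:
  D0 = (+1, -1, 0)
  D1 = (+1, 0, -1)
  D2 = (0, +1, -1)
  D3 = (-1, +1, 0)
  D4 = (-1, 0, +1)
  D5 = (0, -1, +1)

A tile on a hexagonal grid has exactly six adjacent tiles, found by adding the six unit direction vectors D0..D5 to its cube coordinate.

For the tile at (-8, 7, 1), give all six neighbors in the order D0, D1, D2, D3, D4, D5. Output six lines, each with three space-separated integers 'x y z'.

Center: (-8, 7, 1). Add each direction:
  D0: (-8, 7, 1) + (1, -1, 0) = (-7, 6, 1)
  D1: (-8, 7, 1) + (1, 0, -1) = (-7, 7, 0)
  D2: (-8, 7, 1) + (0, 1, -1) = (-8, 8, 0)
  D3: (-8, 7, 1) + (-1, 1, 0) = (-9, 8, 1)
  D4: (-8, 7, 1) + (-1, 0, 1) = (-9, 7, 2)
  D5: (-8, 7, 1) + (0, -1, 1) = (-8, 6, 2)

Answer: -7 6 1
-7 7 0
-8 8 0
-9 8 1
-9 7 2
-8 6 2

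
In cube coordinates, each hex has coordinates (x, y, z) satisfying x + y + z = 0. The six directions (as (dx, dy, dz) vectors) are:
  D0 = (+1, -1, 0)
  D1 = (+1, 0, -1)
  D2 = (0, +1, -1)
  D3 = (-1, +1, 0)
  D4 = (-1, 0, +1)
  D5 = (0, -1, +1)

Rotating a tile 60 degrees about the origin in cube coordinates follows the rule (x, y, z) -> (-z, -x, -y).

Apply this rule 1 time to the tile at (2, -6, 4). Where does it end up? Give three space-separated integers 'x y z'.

Answer: -4 -2 6

Derivation:
Start: (2, -6, 4)
Step 1: (2, -6, 4) -> (-(4), -(2), -(-6)) = (-4, -2, 6)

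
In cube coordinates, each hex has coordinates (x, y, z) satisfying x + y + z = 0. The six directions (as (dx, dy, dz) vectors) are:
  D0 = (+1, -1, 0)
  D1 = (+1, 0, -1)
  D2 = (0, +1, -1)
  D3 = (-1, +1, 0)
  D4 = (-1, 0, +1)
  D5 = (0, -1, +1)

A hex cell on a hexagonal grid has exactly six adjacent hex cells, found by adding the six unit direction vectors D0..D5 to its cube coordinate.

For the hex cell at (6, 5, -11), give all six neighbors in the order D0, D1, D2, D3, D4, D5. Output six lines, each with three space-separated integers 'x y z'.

Answer: 7 4 -11
7 5 -12
6 6 -12
5 6 -11
5 5 -10
6 4 -10

Derivation:
Center: (6, 5, -11). Add each direction:
  D0: (6, 5, -11) + (1, -1, 0) = (7, 4, -11)
  D1: (6, 5, -11) + (1, 0, -1) = (7, 5, -12)
  D2: (6, 5, -11) + (0, 1, -1) = (6, 6, -12)
  D3: (6, 5, -11) + (-1, 1, 0) = (5, 6, -11)
  D4: (6, 5, -11) + (-1, 0, 1) = (5, 5, -10)
  D5: (6, 5, -11) + (0, -1, 1) = (6, 4, -10)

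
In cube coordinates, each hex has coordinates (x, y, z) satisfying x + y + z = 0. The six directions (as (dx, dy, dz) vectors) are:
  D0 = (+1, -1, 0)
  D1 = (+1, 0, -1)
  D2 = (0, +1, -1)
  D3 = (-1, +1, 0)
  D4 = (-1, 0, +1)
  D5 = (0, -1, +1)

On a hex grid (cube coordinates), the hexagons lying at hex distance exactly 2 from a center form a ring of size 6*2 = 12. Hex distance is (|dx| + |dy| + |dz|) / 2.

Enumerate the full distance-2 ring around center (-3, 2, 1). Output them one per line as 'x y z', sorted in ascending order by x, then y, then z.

Walk ring at distance 2 from (-3, 2, 1):
Start at center + D4*2 = (-5, 2, 3)
  hex 0: (-5, 2, 3)
  hex 1: (-4, 1, 3)
  hex 2: (-3, 0, 3)
  hex 3: (-2, 0, 2)
  hex 4: (-1, 0, 1)
  hex 5: (-1, 1, 0)
  hex 6: (-1, 2, -1)
  hex 7: (-2, 3, -1)
  hex 8: (-3, 4, -1)
  hex 9: (-4, 4, 0)
  hex 10: (-5, 4, 1)
  hex 11: (-5, 3, 2)
Sorted: 12 hexes.

Answer: -5 2 3
-5 3 2
-5 4 1
-4 1 3
-4 4 0
-3 0 3
-3 4 -1
-2 0 2
-2 3 -1
-1 0 1
-1 1 0
-1 2 -1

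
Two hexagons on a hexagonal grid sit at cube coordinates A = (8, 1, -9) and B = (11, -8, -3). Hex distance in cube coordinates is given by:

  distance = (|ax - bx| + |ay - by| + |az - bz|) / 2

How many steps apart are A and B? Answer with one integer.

Answer: 9

Derivation:
|ax - bx| = |8 - 11| = 3
|ay - by| = |1 - (-8)| = 9
|az - bz| = |-9 - (-3)| = 6
distance = (3 + 9 + 6) / 2 = 18 / 2 = 9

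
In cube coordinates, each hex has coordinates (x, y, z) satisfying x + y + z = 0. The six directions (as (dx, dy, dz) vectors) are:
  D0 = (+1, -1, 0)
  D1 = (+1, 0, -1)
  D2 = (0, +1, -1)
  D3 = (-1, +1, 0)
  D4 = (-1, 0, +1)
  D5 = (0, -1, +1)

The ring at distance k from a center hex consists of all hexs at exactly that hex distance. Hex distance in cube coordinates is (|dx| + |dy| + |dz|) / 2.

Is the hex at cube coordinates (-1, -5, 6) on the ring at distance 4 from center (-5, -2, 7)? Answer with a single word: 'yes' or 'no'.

Answer: yes

Derivation:
|px - cx| = |-1 - (-5)| = 4
|py - cy| = |-5 - (-2)| = 3
|pz - cz| = |6 - 7| = 1
distance = (4+3+1)/2 = 8/2 = 4
radius = 4; distance == radius -> yes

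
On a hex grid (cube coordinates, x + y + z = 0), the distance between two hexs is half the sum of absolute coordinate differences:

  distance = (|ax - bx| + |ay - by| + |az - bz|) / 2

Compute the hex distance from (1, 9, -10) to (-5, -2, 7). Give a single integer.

|ax - bx| = |1 - (-5)| = 6
|ay - by| = |9 - (-2)| = 11
|az - bz| = |-10 - 7| = 17
distance = (6 + 11 + 17) / 2 = 34 / 2 = 17

Answer: 17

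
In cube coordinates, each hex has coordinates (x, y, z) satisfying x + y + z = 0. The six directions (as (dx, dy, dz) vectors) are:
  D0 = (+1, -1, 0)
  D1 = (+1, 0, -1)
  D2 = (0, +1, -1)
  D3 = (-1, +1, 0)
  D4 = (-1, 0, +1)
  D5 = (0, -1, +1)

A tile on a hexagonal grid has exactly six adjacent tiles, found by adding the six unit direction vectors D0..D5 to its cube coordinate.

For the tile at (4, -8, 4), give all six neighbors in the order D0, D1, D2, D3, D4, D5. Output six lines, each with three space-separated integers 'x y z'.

Answer: 5 -9 4
5 -8 3
4 -7 3
3 -7 4
3 -8 5
4 -9 5

Derivation:
Center: (4, -8, 4). Add each direction:
  D0: (4, -8, 4) + (1, -1, 0) = (5, -9, 4)
  D1: (4, -8, 4) + (1, 0, -1) = (5, -8, 3)
  D2: (4, -8, 4) + (0, 1, -1) = (4, -7, 3)
  D3: (4, -8, 4) + (-1, 1, 0) = (3, -7, 4)
  D4: (4, -8, 4) + (-1, 0, 1) = (3, -8, 5)
  D5: (4, -8, 4) + (0, -1, 1) = (4, -9, 5)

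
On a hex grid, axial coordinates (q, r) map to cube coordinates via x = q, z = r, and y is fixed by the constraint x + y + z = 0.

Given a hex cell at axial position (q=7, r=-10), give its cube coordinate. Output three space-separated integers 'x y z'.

x = q = 7
z = r = -10
y = -x - z = -(7) - (-10) = 3

Answer: 7 3 -10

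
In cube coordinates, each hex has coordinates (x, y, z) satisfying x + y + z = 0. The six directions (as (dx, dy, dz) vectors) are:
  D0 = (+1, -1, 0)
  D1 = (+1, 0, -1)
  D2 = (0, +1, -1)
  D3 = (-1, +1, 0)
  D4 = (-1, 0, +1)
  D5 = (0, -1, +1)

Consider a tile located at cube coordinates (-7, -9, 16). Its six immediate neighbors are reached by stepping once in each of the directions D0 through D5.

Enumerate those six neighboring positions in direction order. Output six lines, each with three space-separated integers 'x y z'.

Center: (-7, -9, 16). Add each direction:
  D0: (-7, -9, 16) + (1, -1, 0) = (-6, -10, 16)
  D1: (-7, -9, 16) + (1, 0, -1) = (-6, -9, 15)
  D2: (-7, -9, 16) + (0, 1, -1) = (-7, -8, 15)
  D3: (-7, -9, 16) + (-1, 1, 0) = (-8, -8, 16)
  D4: (-7, -9, 16) + (-1, 0, 1) = (-8, -9, 17)
  D5: (-7, -9, 16) + (0, -1, 1) = (-7, -10, 17)

Answer: -6 -10 16
-6 -9 15
-7 -8 15
-8 -8 16
-8 -9 17
-7 -10 17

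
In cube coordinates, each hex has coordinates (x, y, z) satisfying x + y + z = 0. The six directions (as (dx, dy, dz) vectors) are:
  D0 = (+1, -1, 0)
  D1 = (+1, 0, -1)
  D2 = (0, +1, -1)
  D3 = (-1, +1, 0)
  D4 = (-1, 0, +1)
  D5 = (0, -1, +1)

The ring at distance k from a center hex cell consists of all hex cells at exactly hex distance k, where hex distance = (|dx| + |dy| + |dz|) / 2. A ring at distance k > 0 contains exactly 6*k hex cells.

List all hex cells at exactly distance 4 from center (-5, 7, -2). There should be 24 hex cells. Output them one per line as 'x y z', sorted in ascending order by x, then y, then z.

Answer: -9 7 2
-9 8 1
-9 9 0
-9 10 -1
-9 11 -2
-8 6 2
-8 11 -3
-7 5 2
-7 11 -4
-6 4 2
-6 11 -5
-5 3 2
-5 11 -6
-4 3 1
-4 10 -6
-3 3 0
-3 9 -6
-2 3 -1
-2 8 -6
-1 3 -2
-1 4 -3
-1 5 -4
-1 6 -5
-1 7 -6

Derivation:
Walk ring at distance 4 from (-5, 7, -2):
Start at center + D4*4 = (-9, 7, 2)
  hex 0: (-9, 7, 2)
  hex 1: (-8, 6, 2)
  hex 2: (-7, 5, 2)
  hex 3: (-6, 4, 2)
  hex 4: (-5, 3, 2)
  hex 5: (-4, 3, 1)
  hex 6: (-3, 3, 0)
  hex 7: (-2, 3, -1)
  hex 8: (-1, 3, -2)
  hex 9: (-1, 4, -3)
  hex 10: (-1, 5, -4)
  hex 11: (-1, 6, -5)
  hex 12: (-1, 7, -6)
  hex 13: (-2, 8, -6)
  hex 14: (-3, 9, -6)
  hex 15: (-4, 10, -6)
  hex 16: (-5, 11, -6)
  hex 17: (-6, 11, -5)
  hex 18: (-7, 11, -4)
  hex 19: (-8, 11, -3)
  hex 20: (-9, 11, -2)
  hex 21: (-9, 10, -1)
  hex 22: (-9, 9, 0)
  hex 23: (-9, 8, 1)
Sorted: 24 hexes.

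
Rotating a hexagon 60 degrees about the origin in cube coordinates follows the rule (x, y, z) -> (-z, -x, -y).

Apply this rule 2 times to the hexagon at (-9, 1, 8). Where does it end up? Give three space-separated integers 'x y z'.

Answer: 1 8 -9

Derivation:
Start: (-9, 1, 8)
Step 1: (-9, 1, 8) -> (-(8), -(-9), -(1)) = (-8, 9, -1)
Step 2: (-8, 9, -1) -> (-(-1), -(-8), -(9)) = (1, 8, -9)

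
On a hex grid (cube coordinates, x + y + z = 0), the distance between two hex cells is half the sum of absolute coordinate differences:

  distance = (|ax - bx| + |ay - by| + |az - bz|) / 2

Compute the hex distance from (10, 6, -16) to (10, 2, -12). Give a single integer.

Answer: 4

Derivation:
|ax - bx| = |10 - 10| = 0
|ay - by| = |6 - 2| = 4
|az - bz| = |-16 - (-12)| = 4
distance = (0 + 4 + 4) / 2 = 8 / 2 = 4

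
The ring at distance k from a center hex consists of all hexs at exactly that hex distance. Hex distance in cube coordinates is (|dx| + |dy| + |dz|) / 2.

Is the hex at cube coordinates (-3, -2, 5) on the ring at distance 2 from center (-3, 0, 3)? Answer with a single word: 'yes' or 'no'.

Answer: yes

Derivation:
|px - cx| = |-3 - (-3)| = 0
|py - cy| = |-2 - 0| = 2
|pz - cz| = |5 - 3| = 2
distance = (0+2+2)/2 = 4/2 = 2
radius = 2; distance == radius -> yes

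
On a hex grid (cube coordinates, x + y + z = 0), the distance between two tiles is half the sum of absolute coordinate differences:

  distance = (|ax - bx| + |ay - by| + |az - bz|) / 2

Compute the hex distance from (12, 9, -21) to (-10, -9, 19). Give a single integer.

Answer: 40

Derivation:
|ax - bx| = |12 - (-10)| = 22
|ay - by| = |9 - (-9)| = 18
|az - bz| = |-21 - 19| = 40
distance = (22 + 18 + 40) / 2 = 80 / 2 = 40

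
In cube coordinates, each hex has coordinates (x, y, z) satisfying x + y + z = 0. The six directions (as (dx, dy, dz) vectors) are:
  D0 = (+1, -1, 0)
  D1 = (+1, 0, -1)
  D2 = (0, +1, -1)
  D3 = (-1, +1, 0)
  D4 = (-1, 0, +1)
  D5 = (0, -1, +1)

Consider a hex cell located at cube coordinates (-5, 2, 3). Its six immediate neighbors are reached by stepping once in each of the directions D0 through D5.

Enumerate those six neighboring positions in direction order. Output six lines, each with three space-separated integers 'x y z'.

Answer: -4 1 3
-4 2 2
-5 3 2
-6 3 3
-6 2 4
-5 1 4

Derivation:
Center: (-5, 2, 3). Add each direction:
  D0: (-5, 2, 3) + (1, -1, 0) = (-4, 1, 3)
  D1: (-5, 2, 3) + (1, 0, -1) = (-4, 2, 2)
  D2: (-5, 2, 3) + (0, 1, -1) = (-5, 3, 2)
  D3: (-5, 2, 3) + (-1, 1, 0) = (-6, 3, 3)
  D4: (-5, 2, 3) + (-1, 0, 1) = (-6, 2, 4)
  D5: (-5, 2, 3) + (0, -1, 1) = (-5, 1, 4)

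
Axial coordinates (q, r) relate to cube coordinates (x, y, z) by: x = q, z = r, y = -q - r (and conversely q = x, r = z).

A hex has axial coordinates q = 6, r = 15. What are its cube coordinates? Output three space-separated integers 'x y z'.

Answer: 6 -21 15

Derivation:
x = q = 6
z = r = 15
y = -x - z = -(6) - (15) = -21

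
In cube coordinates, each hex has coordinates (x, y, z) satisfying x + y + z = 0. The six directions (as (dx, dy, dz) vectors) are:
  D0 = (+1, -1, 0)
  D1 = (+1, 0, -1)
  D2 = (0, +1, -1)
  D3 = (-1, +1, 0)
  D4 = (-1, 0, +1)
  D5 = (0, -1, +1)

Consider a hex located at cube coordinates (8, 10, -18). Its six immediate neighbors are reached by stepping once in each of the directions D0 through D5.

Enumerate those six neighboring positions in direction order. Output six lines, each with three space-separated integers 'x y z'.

Answer: 9 9 -18
9 10 -19
8 11 -19
7 11 -18
7 10 -17
8 9 -17

Derivation:
Center: (8, 10, -18). Add each direction:
  D0: (8, 10, -18) + (1, -1, 0) = (9, 9, -18)
  D1: (8, 10, -18) + (1, 0, -1) = (9, 10, -19)
  D2: (8, 10, -18) + (0, 1, -1) = (8, 11, -19)
  D3: (8, 10, -18) + (-1, 1, 0) = (7, 11, -18)
  D4: (8, 10, -18) + (-1, 0, 1) = (7, 10, -17)
  D5: (8, 10, -18) + (0, -1, 1) = (8, 9, -17)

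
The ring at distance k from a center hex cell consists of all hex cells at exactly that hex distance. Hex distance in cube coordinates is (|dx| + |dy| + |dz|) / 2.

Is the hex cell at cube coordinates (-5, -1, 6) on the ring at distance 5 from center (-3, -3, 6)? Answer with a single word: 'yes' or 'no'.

|px - cx| = |-5 - (-3)| = 2
|py - cy| = |-1 - (-3)| = 2
|pz - cz| = |6 - 6| = 0
distance = (2+2+0)/2 = 4/2 = 2
radius = 5; distance != radius -> no

Answer: no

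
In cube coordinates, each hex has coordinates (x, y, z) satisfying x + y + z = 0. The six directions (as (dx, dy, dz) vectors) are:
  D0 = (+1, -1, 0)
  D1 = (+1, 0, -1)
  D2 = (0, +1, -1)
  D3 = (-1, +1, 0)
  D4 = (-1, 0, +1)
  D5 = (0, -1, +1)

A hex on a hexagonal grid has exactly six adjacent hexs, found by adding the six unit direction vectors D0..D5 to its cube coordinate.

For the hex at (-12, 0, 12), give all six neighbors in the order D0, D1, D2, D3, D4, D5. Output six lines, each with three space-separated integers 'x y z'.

Answer: -11 -1 12
-11 0 11
-12 1 11
-13 1 12
-13 0 13
-12 -1 13

Derivation:
Center: (-12, 0, 12). Add each direction:
  D0: (-12, 0, 12) + (1, -1, 0) = (-11, -1, 12)
  D1: (-12, 0, 12) + (1, 0, -1) = (-11, 0, 11)
  D2: (-12, 0, 12) + (0, 1, -1) = (-12, 1, 11)
  D3: (-12, 0, 12) + (-1, 1, 0) = (-13, 1, 12)
  D4: (-12, 0, 12) + (-1, 0, 1) = (-13, 0, 13)
  D5: (-12, 0, 12) + (0, -1, 1) = (-12, -1, 13)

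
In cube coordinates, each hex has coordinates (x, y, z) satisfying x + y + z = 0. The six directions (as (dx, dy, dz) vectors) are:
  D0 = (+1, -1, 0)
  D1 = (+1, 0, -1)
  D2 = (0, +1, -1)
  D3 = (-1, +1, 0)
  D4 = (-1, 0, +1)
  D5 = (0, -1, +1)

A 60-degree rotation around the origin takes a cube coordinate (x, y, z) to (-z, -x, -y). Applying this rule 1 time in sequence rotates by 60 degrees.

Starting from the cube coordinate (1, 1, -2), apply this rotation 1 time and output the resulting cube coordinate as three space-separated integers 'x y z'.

Start: (1, 1, -2)
Step 1: (1, 1, -2) -> (-(-2), -(1), -(1)) = (2, -1, -1)

Answer: 2 -1 -1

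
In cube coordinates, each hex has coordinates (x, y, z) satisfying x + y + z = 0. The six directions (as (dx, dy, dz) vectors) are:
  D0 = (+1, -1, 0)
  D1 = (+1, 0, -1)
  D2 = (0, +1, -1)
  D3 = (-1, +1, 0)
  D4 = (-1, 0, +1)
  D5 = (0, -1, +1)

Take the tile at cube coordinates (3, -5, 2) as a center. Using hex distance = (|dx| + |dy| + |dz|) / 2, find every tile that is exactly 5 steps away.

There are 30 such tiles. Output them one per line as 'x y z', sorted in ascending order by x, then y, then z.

Answer: -2 -5 7
-2 -4 6
-2 -3 5
-2 -2 4
-2 -1 3
-2 0 2
-1 -6 7
-1 0 1
0 -7 7
0 0 0
1 -8 7
1 0 -1
2 -9 7
2 0 -2
3 -10 7
3 0 -3
4 -10 6
4 -1 -3
5 -10 5
5 -2 -3
6 -10 4
6 -3 -3
7 -10 3
7 -4 -3
8 -10 2
8 -9 1
8 -8 0
8 -7 -1
8 -6 -2
8 -5 -3

Derivation:
Walk ring at distance 5 from (3, -5, 2):
Start at center + D4*5 = (-2, -5, 7)
  hex 0: (-2, -5, 7)
  hex 1: (-1, -6, 7)
  hex 2: (0, -7, 7)
  hex 3: (1, -8, 7)
  hex 4: (2, -9, 7)
  hex 5: (3, -10, 7)
  hex 6: (4, -10, 6)
  hex 7: (5, -10, 5)
  hex 8: (6, -10, 4)
  hex 9: (7, -10, 3)
  hex 10: (8, -10, 2)
  hex 11: (8, -9, 1)
  hex 12: (8, -8, 0)
  hex 13: (8, -7, -1)
  hex 14: (8, -6, -2)
  hex 15: (8, -5, -3)
  hex 16: (7, -4, -3)
  hex 17: (6, -3, -3)
  hex 18: (5, -2, -3)
  hex 19: (4, -1, -3)
  hex 20: (3, 0, -3)
  hex 21: (2, 0, -2)
  hex 22: (1, 0, -1)
  hex 23: (0, 0, 0)
  hex 24: (-1, 0, 1)
  hex 25: (-2, 0, 2)
  hex 26: (-2, -1, 3)
  hex 27: (-2, -2, 4)
  hex 28: (-2, -3, 5)
  hex 29: (-2, -4, 6)
Sorted: 30 hexes.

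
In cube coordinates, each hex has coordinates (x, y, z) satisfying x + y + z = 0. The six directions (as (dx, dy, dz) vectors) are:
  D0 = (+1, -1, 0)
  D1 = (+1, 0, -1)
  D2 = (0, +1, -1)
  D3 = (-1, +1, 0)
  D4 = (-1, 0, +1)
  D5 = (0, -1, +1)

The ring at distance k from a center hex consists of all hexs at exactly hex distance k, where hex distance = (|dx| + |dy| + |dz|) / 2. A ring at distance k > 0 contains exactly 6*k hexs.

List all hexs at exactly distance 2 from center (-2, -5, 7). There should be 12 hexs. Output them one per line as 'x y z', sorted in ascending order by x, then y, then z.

Answer: -4 -5 9
-4 -4 8
-4 -3 7
-3 -6 9
-3 -3 6
-2 -7 9
-2 -3 5
-1 -7 8
-1 -4 5
0 -7 7
0 -6 6
0 -5 5

Derivation:
Walk ring at distance 2 from (-2, -5, 7):
Start at center + D4*2 = (-4, -5, 9)
  hex 0: (-4, -5, 9)
  hex 1: (-3, -6, 9)
  hex 2: (-2, -7, 9)
  hex 3: (-1, -7, 8)
  hex 4: (0, -7, 7)
  hex 5: (0, -6, 6)
  hex 6: (0, -5, 5)
  hex 7: (-1, -4, 5)
  hex 8: (-2, -3, 5)
  hex 9: (-3, -3, 6)
  hex 10: (-4, -3, 7)
  hex 11: (-4, -4, 8)
Sorted: 12 hexes.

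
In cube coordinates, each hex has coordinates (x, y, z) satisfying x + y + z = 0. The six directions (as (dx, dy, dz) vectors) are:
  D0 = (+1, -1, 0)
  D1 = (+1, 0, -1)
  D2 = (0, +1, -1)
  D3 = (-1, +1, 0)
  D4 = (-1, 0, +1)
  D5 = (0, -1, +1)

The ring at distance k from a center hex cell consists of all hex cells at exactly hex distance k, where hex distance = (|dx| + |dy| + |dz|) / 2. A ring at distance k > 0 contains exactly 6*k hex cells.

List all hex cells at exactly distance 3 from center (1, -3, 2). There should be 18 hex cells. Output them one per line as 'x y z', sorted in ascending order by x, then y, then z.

Answer: -2 -3 5
-2 -2 4
-2 -1 3
-2 0 2
-1 -4 5
-1 0 1
0 -5 5
0 0 0
1 -6 5
1 0 -1
2 -6 4
2 -1 -1
3 -6 3
3 -2 -1
4 -6 2
4 -5 1
4 -4 0
4 -3 -1

Derivation:
Walk ring at distance 3 from (1, -3, 2):
Start at center + D4*3 = (-2, -3, 5)
  hex 0: (-2, -3, 5)
  hex 1: (-1, -4, 5)
  hex 2: (0, -5, 5)
  hex 3: (1, -6, 5)
  hex 4: (2, -6, 4)
  hex 5: (3, -6, 3)
  hex 6: (4, -6, 2)
  hex 7: (4, -5, 1)
  hex 8: (4, -4, 0)
  hex 9: (4, -3, -1)
  hex 10: (3, -2, -1)
  hex 11: (2, -1, -1)
  hex 12: (1, 0, -1)
  hex 13: (0, 0, 0)
  hex 14: (-1, 0, 1)
  hex 15: (-2, 0, 2)
  hex 16: (-2, -1, 3)
  hex 17: (-2, -2, 4)
Sorted: 18 hexes.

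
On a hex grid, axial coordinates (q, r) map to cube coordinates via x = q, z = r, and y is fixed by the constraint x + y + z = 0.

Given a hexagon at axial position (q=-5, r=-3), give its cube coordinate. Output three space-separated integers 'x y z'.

Answer: -5 8 -3

Derivation:
x = q = -5
z = r = -3
y = -x - z = -(-5) - (-3) = 8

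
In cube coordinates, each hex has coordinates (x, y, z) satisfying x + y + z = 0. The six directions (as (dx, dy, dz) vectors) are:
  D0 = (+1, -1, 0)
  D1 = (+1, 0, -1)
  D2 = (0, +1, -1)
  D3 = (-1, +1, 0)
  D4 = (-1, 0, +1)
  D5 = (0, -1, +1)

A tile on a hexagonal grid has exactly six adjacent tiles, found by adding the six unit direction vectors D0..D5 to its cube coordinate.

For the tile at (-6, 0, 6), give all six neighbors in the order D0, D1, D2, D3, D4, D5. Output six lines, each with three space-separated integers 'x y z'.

Answer: -5 -1 6
-5 0 5
-6 1 5
-7 1 6
-7 0 7
-6 -1 7

Derivation:
Center: (-6, 0, 6). Add each direction:
  D0: (-6, 0, 6) + (1, -1, 0) = (-5, -1, 6)
  D1: (-6, 0, 6) + (1, 0, -1) = (-5, 0, 5)
  D2: (-6, 0, 6) + (0, 1, -1) = (-6, 1, 5)
  D3: (-6, 0, 6) + (-1, 1, 0) = (-7, 1, 6)
  D4: (-6, 0, 6) + (-1, 0, 1) = (-7, 0, 7)
  D5: (-6, 0, 6) + (0, -1, 1) = (-6, -1, 7)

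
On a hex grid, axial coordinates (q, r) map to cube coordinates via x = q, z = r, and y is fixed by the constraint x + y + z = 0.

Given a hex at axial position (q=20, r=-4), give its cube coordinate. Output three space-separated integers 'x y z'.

x = q = 20
z = r = -4
y = -x - z = -(20) - (-4) = -16

Answer: 20 -16 -4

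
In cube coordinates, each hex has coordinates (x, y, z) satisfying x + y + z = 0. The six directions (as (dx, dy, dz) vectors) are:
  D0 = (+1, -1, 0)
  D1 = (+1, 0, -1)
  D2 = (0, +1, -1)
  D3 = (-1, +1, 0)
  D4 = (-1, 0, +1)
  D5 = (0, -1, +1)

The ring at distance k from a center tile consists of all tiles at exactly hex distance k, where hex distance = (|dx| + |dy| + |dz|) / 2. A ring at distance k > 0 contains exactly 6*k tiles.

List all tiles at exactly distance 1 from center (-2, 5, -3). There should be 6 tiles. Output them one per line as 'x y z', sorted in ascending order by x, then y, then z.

Answer: -3 5 -2
-3 6 -3
-2 4 -2
-2 6 -4
-1 4 -3
-1 5 -4

Derivation:
Walk ring at distance 1 from (-2, 5, -3):
Start at center + D4*1 = (-3, 5, -2)
  hex 0: (-3, 5, -2)
  hex 1: (-2, 4, -2)
  hex 2: (-1, 4, -3)
  hex 3: (-1, 5, -4)
  hex 4: (-2, 6, -4)
  hex 5: (-3, 6, -3)
Sorted: 6 hexes.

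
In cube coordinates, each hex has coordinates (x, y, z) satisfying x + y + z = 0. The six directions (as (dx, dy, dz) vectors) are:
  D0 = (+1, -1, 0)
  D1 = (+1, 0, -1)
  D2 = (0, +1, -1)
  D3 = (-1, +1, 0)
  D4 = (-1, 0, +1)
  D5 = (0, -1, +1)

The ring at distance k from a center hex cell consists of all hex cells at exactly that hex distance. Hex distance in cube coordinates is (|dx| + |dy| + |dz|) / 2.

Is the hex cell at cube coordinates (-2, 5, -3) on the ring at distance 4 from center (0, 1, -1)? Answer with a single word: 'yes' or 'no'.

|px - cx| = |-2 - 0| = 2
|py - cy| = |5 - 1| = 4
|pz - cz| = |-3 - (-1)| = 2
distance = (2+4+2)/2 = 8/2 = 4
radius = 4; distance == radius -> yes

Answer: yes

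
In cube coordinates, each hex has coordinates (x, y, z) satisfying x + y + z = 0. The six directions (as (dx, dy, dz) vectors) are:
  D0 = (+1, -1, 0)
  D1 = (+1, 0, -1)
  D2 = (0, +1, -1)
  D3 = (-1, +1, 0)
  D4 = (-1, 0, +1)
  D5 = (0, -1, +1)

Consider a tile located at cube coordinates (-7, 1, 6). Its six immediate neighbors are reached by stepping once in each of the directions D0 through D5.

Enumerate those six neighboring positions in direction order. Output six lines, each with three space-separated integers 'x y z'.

Center: (-7, 1, 6). Add each direction:
  D0: (-7, 1, 6) + (1, -1, 0) = (-6, 0, 6)
  D1: (-7, 1, 6) + (1, 0, -1) = (-6, 1, 5)
  D2: (-7, 1, 6) + (0, 1, -1) = (-7, 2, 5)
  D3: (-7, 1, 6) + (-1, 1, 0) = (-8, 2, 6)
  D4: (-7, 1, 6) + (-1, 0, 1) = (-8, 1, 7)
  D5: (-7, 1, 6) + (0, -1, 1) = (-7, 0, 7)

Answer: -6 0 6
-6 1 5
-7 2 5
-8 2 6
-8 1 7
-7 0 7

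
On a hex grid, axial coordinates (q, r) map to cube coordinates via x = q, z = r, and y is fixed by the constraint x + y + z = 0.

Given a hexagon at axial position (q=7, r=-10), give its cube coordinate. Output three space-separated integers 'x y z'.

x = q = 7
z = r = -10
y = -x - z = -(7) - (-10) = 3

Answer: 7 3 -10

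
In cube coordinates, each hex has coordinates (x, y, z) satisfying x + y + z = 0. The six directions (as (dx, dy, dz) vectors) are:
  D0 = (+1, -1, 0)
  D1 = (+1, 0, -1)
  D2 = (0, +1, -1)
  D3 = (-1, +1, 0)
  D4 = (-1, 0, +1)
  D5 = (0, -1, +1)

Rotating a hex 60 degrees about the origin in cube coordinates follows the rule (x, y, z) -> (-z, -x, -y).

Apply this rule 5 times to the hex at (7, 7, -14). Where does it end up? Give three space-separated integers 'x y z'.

Answer: -7 14 -7

Derivation:
Start: (7, 7, -14)
Step 1: (7, 7, -14) -> (-(-14), -(7), -(7)) = (14, -7, -7)
Step 2: (14, -7, -7) -> (-(-7), -(14), -(-7)) = (7, -14, 7)
Step 3: (7, -14, 7) -> (-(7), -(7), -(-14)) = (-7, -7, 14)
Step 4: (-7, -7, 14) -> (-(14), -(-7), -(-7)) = (-14, 7, 7)
Step 5: (-14, 7, 7) -> (-(7), -(-14), -(7)) = (-7, 14, -7)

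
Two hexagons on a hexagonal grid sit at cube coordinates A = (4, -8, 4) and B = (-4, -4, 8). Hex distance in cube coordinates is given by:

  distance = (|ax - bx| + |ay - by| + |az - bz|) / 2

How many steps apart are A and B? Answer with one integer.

|ax - bx| = |4 - (-4)| = 8
|ay - by| = |-8 - (-4)| = 4
|az - bz| = |4 - 8| = 4
distance = (8 + 4 + 4) / 2 = 16 / 2 = 8

Answer: 8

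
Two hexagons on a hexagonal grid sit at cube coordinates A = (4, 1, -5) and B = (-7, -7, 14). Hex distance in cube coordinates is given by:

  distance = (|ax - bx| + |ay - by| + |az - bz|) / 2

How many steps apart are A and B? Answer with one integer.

Answer: 19

Derivation:
|ax - bx| = |4 - (-7)| = 11
|ay - by| = |1 - (-7)| = 8
|az - bz| = |-5 - 14| = 19
distance = (11 + 8 + 19) / 2 = 38 / 2 = 19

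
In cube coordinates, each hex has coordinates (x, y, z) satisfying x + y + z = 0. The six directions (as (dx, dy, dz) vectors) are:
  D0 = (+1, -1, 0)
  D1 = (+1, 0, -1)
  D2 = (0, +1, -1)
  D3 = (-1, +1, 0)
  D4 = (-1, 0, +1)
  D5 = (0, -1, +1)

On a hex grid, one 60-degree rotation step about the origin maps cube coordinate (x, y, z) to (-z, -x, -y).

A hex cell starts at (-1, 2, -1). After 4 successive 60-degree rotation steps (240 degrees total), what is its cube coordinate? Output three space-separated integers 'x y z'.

Start: (-1, 2, -1)
Step 1: (-1, 2, -1) -> (-(-1), -(-1), -(2)) = (1, 1, -2)
Step 2: (1, 1, -2) -> (-(-2), -(1), -(1)) = (2, -1, -1)
Step 3: (2, -1, -1) -> (-(-1), -(2), -(-1)) = (1, -2, 1)
Step 4: (1, -2, 1) -> (-(1), -(1), -(-2)) = (-1, -1, 2)

Answer: -1 -1 2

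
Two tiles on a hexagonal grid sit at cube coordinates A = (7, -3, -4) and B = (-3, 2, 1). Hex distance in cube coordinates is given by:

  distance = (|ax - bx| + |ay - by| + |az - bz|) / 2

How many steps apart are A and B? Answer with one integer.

|ax - bx| = |7 - (-3)| = 10
|ay - by| = |-3 - 2| = 5
|az - bz| = |-4 - 1| = 5
distance = (10 + 5 + 5) / 2 = 20 / 2 = 10

Answer: 10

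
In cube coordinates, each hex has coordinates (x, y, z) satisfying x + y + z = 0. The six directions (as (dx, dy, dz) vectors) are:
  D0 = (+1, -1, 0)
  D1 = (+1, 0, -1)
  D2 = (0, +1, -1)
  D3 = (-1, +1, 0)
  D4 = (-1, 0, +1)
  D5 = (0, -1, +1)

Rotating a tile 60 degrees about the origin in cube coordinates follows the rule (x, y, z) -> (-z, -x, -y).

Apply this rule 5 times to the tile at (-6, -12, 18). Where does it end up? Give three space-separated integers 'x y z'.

Answer: 12 -18 6

Derivation:
Start: (-6, -12, 18)
Step 1: (-6, -12, 18) -> (-(18), -(-6), -(-12)) = (-18, 6, 12)
Step 2: (-18, 6, 12) -> (-(12), -(-18), -(6)) = (-12, 18, -6)
Step 3: (-12, 18, -6) -> (-(-6), -(-12), -(18)) = (6, 12, -18)
Step 4: (6, 12, -18) -> (-(-18), -(6), -(12)) = (18, -6, -12)
Step 5: (18, -6, -12) -> (-(-12), -(18), -(-6)) = (12, -18, 6)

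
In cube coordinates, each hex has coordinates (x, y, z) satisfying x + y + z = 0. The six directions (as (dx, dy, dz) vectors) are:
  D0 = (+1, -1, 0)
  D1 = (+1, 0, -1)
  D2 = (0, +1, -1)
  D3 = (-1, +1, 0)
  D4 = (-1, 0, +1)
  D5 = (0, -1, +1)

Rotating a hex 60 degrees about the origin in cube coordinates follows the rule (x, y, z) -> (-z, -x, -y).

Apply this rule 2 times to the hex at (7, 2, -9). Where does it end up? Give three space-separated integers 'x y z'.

Answer: 2 -9 7

Derivation:
Start: (7, 2, -9)
Step 1: (7, 2, -9) -> (-(-9), -(7), -(2)) = (9, -7, -2)
Step 2: (9, -7, -2) -> (-(-2), -(9), -(-7)) = (2, -9, 7)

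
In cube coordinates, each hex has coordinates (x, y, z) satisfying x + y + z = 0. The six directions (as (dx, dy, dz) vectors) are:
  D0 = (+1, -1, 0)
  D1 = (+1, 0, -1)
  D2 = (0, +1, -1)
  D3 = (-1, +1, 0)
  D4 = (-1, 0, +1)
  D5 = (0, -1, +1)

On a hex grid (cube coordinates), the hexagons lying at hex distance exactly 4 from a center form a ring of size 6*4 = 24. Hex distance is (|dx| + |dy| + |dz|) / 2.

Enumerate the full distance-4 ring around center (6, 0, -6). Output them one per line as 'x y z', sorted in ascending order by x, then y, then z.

Walk ring at distance 4 from (6, 0, -6):
Start at center + D4*4 = (2, 0, -2)
  hex 0: (2, 0, -2)
  hex 1: (3, -1, -2)
  hex 2: (4, -2, -2)
  hex 3: (5, -3, -2)
  hex 4: (6, -4, -2)
  hex 5: (7, -4, -3)
  hex 6: (8, -4, -4)
  hex 7: (9, -4, -5)
  hex 8: (10, -4, -6)
  hex 9: (10, -3, -7)
  hex 10: (10, -2, -8)
  hex 11: (10, -1, -9)
  hex 12: (10, 0, -10)
  hex 13: (9, 1, -10)
  hex 14: (8, 2, -10)
  hex 15: (7, 3, -10)
  hex 16: (6, 4, -10)
  hex 17: (5, 4, -9)
  hex 18: (4, 4, -8)
  hex 19: (3, 4, -7)
  hex 20: (2, 4, -6)
  hex 21: (2, 3, -5)
  hex 22: (2, 2, -4)
  hex 23: (2, 1, -3)
Sorted: 24 hexes.

Answer: 2 0 -2
2 1 -3
2 2 -4
2 3 -5
2 4 -6
3 -1 -2
3 4 -7
4 -2 -2
4 4 -8
5 -3 -2
5 4 -9
6 -4 -2
6 4 -10
7 -4 -3
7 3 -10
8 -4 -4
8 2 -10
9 -4 -5
9 1 -10
10 -4 -6
10 -3 -7
10 -2 -8
10 -1 -9
10 0 -10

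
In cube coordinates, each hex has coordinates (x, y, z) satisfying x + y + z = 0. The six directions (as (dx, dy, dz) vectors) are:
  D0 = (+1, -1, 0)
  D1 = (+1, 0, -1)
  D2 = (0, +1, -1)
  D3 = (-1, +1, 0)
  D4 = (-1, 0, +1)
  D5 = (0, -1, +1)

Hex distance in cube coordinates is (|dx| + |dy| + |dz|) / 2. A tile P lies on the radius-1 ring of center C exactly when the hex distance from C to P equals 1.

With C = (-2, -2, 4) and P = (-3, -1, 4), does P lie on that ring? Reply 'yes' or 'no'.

|px - cx| = |-3 - (-2)| = 1
|py - cy| = |-1 - (-2)| = 1
|pz - cz| = |4 - 4| = 0
distance = (1+1+0)/2 = 2/2 = 1
radius = 1; distance == radius -> yes

Answer: yes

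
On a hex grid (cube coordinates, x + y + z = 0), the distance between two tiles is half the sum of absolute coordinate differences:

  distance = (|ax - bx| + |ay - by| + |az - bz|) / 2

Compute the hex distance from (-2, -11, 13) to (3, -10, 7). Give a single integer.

|ax - bx| = |-2 - 3| = 5
|ay - by| = |-11 - (-10)| = 1
|az - bz| = |13 - 7| = 6
distance = (5 + 1 + 6) / 2 = 12 / 2 = 6

Answer: 6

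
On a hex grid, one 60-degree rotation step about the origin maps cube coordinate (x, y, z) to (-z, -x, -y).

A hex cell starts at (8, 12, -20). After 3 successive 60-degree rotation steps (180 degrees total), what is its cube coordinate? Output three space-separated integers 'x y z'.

Answer: -8 -12 20

Derivation:
Start: (8, 12, -20)
Step 1: (8, 12, -20) -> (-(-20), -(8), -(12)) = (20, -8, -12)
Step 2: (20, -8, -12) -> (-(-12), -(20), -(-8)) = (12, -20, 8)
Step 3: (12, -20, 8) -> (-(8), -(12), -(-20)) = (-8, -12, 20)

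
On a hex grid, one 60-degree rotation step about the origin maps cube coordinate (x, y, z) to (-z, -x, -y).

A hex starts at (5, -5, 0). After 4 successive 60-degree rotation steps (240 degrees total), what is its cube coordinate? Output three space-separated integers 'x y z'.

Start: (5, -5, 0)
Step 1: (5, -5, 0) -> (-(0), -(5), -(-5)) = (0, -5, 5)
Step 2: (0, -5, 5) -> (-(5), -(0), -(-5)) = (-5, 0, 5)
Step 3: (-5, 0, 5) -> (-(5), -(-5), -(0)) = (-5, 5, 0)
Step 4: (-5, 5, 0) -> (-(0), -(-5), -(5)) = (0, 5, -5)

Answer: 0 5 -5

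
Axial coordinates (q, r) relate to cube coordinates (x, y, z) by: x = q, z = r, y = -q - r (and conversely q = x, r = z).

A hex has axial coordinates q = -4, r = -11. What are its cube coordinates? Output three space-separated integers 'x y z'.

Answer: -4 15 -11

Derivation:
x = q = -4
z = r = -11
y = -x - z = -(-4) - (-11) = 15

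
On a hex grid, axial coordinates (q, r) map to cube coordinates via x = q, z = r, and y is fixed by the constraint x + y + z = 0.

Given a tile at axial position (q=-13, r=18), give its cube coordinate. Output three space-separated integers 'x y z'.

Answer: -13 -5 18

Derivation:
x = q = -13
z = r = 18
y = -x - z = -(-13) - (18) = -5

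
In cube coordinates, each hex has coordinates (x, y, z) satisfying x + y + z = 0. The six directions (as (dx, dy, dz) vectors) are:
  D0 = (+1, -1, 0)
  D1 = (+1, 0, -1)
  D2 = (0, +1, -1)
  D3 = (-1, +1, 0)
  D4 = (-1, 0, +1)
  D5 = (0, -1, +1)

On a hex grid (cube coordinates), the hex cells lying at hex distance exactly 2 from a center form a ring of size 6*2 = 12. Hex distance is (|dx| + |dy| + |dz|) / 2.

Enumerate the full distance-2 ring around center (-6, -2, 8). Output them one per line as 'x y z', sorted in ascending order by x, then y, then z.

Answer: -8 -2 10
-8 -1 9
-8 0 8
-7 -3 10
-7 0 7
-6 -4 10
-6 0 6
-5 -4 9
-5 -1 6
-4 -4 8
-4 -3 7
-4 -2 6

Derivation:
Walk ring at distance 2 from (-6, -2, 8):
Start at center + D4*2 = (-8, -2, 10)
  hex 0: (-8, -2, 10)
  hex 1: (-7, -3, 10)
  hex 2: (-6, -4, 10)
  hex 3: (-5, -4, 9)
  hex 4: (-4, -4, 8)
  hex 5: (-4, -3, 7)
  hex 6: (-4, -2, 6)
  hex 7: (-5, -1, 6)
  hex 8: (-6, 0, 6)
  hex 9: (-7, 0, 7)
  hex 10: (-8, 0, 8)
  hex 11: (-8, -1, 9)
Sorted: 12 hexes.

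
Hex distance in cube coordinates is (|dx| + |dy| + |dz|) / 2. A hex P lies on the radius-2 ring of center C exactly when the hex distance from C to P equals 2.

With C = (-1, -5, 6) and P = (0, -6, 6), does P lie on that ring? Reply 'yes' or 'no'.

Answer: no

Derivation:
|px - cx| = |0 - (-1)| = 1
|py - cy| = |-6 - (-5)| = 1
|pz - cz| = |6 - 6| = 0
distance = (1+1+0)/2 = 2/2 = 1
radius = 2; distance != radius -> no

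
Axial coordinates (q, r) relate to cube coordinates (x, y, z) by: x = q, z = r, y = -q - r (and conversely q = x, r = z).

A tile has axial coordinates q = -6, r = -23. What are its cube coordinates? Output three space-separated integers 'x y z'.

x = q = -6
z = r = -23
y = -x - z = -(-6) - (-23) = 29

Answer: -6 29 -23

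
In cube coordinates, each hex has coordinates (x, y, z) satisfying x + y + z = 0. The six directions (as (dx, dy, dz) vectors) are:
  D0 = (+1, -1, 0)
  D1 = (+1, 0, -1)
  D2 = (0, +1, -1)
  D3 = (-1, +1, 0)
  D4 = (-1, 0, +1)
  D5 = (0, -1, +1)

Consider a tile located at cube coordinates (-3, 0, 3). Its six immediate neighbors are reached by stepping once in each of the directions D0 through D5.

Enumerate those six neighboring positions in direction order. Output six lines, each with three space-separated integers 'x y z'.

Center: (-3, 0, 3). Add each direction:
  D0: (-3, 0, 3) + (1, -1, 0) = (-2, -1, 3)
  D1: (-3, 0, 3) + (1, 0, -1) = (-2, 0, 2)
  D2: (-3, 0, 3) + (0, 1, -1) = (-3, 1, 2)
  D3: (-3, 0, 3) + (-1, 1, 0) = (-4, 1, 3)
  D4: (-3, 0, 3) + (-1, 0, 1) = (-4, 0, 4)
  D5: (-3, 0, 3) + (0, -1, 1) = (-3, -1, 4)

Answer: -2 -1 3
-2 0 2
-3 1 2
-4 1 3
-4 0 4
-3 -1 4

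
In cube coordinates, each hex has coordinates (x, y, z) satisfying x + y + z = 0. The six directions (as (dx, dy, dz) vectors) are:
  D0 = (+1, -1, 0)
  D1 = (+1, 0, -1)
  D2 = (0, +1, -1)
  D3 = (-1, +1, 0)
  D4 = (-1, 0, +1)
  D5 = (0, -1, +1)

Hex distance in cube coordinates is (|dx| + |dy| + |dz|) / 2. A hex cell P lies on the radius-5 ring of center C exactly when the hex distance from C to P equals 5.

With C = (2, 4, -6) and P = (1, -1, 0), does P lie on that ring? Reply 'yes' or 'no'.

Answer: no

Derivation:
|px - cx| = |1 - 2| = 1
|py - cy| = |-1 - 4| = 5
|pz - cz| = |0 - (-6)| = 6
distance = (1+5+6)/2 = 12/2 = 6
radius = 5; distance != radius -> no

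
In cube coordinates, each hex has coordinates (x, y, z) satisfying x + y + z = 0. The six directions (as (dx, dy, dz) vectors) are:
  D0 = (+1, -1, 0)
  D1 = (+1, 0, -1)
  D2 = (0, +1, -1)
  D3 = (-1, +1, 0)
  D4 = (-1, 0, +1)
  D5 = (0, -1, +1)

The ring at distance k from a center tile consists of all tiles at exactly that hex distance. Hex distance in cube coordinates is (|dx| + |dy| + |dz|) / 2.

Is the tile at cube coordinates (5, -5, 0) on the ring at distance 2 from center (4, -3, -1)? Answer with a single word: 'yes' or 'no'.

|px - cx| = |5 - 4| = 1
|py - cy| = |-5 - (-3)| = 2
|pz - cz| = |0 - (-1)| = 1
distance = (1+2+1)/2 = 4/2 = 2
radius = 2; distance == radius -> yes

Answer: yes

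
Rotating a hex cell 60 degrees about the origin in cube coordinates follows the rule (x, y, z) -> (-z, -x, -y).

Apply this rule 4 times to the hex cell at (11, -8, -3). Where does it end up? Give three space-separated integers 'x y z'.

Start: (11, -8, -3)
Step 1: (11, -8, -3) -> (-(-3), -(11), -(-8)) = (3, -11, 8)
Step 2: (3, -11, 8) -> (-(8), -(3), -(-11)) = (-8, -3, 11)
Step 3: (-8, -3, 11) -> (-(11), -(-8), -(-3)) = (-11, 8, 3)
Step 4: (-11, 8, 3) -> (-(3), -(-11), -(8)) = (-3, 11, -8)

Answer: -3 11 -8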